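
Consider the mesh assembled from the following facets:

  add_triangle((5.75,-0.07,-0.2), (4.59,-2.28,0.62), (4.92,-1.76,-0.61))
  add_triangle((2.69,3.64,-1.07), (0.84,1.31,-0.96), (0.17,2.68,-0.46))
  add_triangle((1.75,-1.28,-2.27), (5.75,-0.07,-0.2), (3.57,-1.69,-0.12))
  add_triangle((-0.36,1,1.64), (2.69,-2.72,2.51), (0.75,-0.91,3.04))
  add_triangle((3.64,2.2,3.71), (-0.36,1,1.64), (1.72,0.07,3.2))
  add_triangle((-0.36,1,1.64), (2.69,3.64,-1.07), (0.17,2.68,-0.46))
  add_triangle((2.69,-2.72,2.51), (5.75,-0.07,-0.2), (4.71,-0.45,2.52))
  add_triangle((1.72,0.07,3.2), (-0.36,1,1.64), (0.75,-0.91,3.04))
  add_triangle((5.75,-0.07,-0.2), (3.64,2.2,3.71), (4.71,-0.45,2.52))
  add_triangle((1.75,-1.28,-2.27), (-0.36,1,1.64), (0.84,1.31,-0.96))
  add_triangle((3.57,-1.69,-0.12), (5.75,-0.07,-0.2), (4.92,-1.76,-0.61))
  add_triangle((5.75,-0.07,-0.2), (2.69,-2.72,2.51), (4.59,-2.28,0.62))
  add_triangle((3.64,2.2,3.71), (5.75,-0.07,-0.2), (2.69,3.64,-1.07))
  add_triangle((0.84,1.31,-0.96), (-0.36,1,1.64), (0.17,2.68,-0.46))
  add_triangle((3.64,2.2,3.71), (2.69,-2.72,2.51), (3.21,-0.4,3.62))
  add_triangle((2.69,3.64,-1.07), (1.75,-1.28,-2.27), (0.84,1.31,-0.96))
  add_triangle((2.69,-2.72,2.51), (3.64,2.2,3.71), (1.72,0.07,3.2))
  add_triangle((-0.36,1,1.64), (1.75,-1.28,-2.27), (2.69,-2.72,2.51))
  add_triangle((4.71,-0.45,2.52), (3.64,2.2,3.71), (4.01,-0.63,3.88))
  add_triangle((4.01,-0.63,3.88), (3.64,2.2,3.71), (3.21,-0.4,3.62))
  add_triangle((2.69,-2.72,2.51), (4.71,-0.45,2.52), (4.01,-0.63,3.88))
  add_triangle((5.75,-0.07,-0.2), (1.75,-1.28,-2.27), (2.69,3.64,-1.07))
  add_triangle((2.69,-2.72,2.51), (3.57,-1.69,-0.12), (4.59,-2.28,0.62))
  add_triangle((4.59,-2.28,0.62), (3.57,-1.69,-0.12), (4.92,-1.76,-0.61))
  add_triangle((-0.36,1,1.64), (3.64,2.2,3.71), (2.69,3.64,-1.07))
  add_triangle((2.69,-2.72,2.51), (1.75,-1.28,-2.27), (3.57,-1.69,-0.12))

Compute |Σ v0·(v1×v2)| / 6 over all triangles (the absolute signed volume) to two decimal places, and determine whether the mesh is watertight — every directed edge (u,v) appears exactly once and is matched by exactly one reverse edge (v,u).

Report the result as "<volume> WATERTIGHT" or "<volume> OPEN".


69.06 OPEN

Per-triangle v0·(v1×v2)/6:
  t1: +2.2057
  t2: +0.6570
  t3: +3.4909
  t4: -0.8016
  t5: +2.2493
  t6: +1.9057
  t7: +5.9319
  t8: +1.1011
  t9: +7.2161
  t10: -0.6306
  t11: -0.6993
  t12: +3.5415
  t13: +15.6039
  t14: -0.4734
  t15: -1.2472
  t16: +1.1460
  t17: +3.9511
  t18: -1.5465
  t19: +3.8106
  t20: +0.9392
  t21: +3.1461
  t22: +8.9533
  t23: +0.5007
  t24: +0.2338
  t25: +5.2679
  t26: +2.6019
Σ = +69.0551 → |volume| = 69.06

Directed edges: 78 total; 6 unmatched, e.g. (2.69,-2.72,2.51)→(0.75,-0.91,3.04) → open.


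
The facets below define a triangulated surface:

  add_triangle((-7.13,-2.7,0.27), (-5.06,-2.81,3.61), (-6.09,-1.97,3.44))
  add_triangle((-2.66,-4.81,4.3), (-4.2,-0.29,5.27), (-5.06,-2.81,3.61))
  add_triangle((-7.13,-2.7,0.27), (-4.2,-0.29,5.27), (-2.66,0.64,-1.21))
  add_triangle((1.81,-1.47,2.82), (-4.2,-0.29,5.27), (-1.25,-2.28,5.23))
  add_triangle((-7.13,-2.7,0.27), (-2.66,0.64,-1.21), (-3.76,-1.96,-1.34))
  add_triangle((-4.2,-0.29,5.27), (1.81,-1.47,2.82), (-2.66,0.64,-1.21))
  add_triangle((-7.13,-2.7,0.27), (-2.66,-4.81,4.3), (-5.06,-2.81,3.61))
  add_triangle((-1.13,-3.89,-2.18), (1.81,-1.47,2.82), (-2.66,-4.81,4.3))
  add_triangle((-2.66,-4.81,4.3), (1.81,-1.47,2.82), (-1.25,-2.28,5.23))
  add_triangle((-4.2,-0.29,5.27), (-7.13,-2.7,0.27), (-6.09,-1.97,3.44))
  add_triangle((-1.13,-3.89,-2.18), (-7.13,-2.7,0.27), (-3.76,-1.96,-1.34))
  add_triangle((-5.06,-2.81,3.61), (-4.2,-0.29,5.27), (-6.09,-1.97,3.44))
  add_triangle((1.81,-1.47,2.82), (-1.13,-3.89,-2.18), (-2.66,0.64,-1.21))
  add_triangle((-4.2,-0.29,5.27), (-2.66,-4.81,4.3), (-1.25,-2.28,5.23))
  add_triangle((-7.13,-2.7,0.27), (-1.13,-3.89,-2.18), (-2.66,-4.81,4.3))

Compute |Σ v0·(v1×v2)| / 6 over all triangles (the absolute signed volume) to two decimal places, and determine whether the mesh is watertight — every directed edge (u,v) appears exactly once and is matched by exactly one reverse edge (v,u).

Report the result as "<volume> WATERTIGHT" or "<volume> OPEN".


108.59 OPEN

Per-triangle v0·(v1×v2)/6:
  t1: +4.7746
  t2: +10.5279
  t3: +12.0304
  t4: +3.7298
  t5: +3.7369
  t6: -2.1420
  t7: +10.9868
  t8: +13.1290
  t9: +6.6982
  t10: +2.9180
  t11: +4.6825
  t12: +4.2658
  t13: -4.4481
  t14: +10.3799
  t15: +27.3208
Σ = +108.5907 → |volume| = 108.59

Directed edges: 45 total; 3 unmatched, e.g. (-2.66,0.64,-1.21)→(-3.76,-1.96,-1.34) → open.


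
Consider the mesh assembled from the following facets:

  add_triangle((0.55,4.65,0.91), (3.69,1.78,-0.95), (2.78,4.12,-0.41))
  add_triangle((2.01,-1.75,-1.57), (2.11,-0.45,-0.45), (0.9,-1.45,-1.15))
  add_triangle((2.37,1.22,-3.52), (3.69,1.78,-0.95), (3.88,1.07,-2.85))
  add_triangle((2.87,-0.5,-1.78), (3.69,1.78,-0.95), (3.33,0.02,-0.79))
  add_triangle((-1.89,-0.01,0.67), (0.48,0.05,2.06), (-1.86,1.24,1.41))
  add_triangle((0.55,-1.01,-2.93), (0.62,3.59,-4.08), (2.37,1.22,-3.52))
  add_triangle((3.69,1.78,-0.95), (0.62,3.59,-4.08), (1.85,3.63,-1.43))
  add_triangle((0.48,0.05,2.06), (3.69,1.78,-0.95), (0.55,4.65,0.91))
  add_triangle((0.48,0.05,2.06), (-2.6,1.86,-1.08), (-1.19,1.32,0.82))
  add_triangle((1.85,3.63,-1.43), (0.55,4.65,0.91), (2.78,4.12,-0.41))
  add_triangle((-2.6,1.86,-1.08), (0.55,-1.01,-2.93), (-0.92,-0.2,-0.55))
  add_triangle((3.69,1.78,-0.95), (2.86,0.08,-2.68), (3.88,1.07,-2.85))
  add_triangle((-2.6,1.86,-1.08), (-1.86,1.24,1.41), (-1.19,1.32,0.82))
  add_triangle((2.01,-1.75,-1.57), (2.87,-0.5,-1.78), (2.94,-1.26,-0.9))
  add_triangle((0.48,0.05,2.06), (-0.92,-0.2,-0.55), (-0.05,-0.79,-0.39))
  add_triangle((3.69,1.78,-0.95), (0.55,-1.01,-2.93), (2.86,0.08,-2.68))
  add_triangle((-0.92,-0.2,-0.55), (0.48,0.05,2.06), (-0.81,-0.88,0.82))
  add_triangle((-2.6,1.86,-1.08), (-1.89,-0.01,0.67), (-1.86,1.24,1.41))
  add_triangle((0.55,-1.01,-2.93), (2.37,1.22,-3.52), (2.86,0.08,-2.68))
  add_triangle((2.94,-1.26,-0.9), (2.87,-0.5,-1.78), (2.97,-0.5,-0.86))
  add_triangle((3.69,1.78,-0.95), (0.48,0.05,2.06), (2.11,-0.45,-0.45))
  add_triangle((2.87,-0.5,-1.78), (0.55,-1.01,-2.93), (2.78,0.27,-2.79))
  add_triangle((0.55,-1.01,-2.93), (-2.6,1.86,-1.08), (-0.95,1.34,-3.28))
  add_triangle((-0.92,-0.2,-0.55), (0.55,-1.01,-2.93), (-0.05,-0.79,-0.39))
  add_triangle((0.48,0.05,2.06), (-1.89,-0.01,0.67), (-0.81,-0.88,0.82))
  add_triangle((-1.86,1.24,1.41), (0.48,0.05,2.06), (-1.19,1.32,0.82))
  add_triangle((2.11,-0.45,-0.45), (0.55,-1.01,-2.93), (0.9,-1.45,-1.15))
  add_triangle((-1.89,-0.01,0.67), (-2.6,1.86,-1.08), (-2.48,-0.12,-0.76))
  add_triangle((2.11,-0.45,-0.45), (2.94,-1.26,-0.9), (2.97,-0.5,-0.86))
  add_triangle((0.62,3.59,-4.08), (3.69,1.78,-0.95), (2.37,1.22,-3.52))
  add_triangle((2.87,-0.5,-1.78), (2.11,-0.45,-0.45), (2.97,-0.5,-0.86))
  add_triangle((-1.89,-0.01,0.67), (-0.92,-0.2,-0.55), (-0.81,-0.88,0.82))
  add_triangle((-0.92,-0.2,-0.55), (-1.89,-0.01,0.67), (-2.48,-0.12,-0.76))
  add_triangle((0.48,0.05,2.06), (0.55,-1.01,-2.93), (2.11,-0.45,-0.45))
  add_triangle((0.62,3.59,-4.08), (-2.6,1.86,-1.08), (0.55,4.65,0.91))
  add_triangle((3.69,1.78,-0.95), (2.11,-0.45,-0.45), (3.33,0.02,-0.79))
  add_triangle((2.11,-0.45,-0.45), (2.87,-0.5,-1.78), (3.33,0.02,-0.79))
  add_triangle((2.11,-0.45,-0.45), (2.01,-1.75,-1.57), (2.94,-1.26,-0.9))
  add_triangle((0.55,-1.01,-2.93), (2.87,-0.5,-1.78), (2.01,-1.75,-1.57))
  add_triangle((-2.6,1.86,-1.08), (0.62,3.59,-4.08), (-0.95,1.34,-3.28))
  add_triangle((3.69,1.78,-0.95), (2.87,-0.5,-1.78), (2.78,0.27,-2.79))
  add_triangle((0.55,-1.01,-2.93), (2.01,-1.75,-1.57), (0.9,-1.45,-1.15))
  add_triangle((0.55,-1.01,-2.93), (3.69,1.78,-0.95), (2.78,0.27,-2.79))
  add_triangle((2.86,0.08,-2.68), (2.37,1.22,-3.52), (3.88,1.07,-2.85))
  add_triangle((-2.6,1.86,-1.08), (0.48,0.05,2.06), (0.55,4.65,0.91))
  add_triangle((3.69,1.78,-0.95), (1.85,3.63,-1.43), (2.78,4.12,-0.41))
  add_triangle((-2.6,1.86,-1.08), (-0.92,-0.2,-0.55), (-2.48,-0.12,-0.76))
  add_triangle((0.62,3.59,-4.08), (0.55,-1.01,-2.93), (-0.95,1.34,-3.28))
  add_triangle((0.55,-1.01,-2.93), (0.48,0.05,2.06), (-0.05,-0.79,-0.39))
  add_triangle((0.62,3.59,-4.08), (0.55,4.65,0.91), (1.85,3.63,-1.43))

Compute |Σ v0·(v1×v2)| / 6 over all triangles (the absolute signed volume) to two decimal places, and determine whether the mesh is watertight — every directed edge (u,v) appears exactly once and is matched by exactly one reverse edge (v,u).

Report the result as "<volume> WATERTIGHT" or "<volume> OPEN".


Per-triangle v0·(v1×v2)/6:
  t1: +0.9729
  t2: +0.0598
  t3: +1.5220
  t4: +1.0937
  t5: +0.8668
  t6: +4.3438
  t7: +4.6702
  t8: +6.0056
  t9: -0.1538
  t10: +2.4640
  t11: +1.1297
  t12: +0.5212
  t13: +0.4949
  t14: +0.7340
  t15: +0.2148
  t16: -0.7042
  t17: -0.1805
  t18: +1.2311
  t19: +1.9629
  t20: +0.3590
  t21: +1.9607
  t22: +1.4002
  t23: +1.6747
  t24: +0.3269
  t25: +0.6232
  t26: +0.4052
  t27: -0.9436
  t28: +1.0349
  t29: +0.0632
  t30: +5.7042
  t31: -0.0459
  t32: +0.2744
  t33: +0.0713
  t34: +0.5281
  t35: +10.6709
  t36: +0.0302
  t37: +0.2968
  t38: -0.1272
  t39: +1.5921
  t40: +3.8020
  t41: +1.7182
  t42: +0.4787
  t43: +0.2098
  t44: +1.0275
  t45: +3.9502
  t46: +2.1447
  t47: +0.2382
  t48: +3.6442
  t49: +0.3172
  t50: +4.9415
Σ = +75.6201 → |volume| = 75.62

Directed edges: 150 total, each appears once with its reverse present → watertight.

75.62 WATERTIGHT


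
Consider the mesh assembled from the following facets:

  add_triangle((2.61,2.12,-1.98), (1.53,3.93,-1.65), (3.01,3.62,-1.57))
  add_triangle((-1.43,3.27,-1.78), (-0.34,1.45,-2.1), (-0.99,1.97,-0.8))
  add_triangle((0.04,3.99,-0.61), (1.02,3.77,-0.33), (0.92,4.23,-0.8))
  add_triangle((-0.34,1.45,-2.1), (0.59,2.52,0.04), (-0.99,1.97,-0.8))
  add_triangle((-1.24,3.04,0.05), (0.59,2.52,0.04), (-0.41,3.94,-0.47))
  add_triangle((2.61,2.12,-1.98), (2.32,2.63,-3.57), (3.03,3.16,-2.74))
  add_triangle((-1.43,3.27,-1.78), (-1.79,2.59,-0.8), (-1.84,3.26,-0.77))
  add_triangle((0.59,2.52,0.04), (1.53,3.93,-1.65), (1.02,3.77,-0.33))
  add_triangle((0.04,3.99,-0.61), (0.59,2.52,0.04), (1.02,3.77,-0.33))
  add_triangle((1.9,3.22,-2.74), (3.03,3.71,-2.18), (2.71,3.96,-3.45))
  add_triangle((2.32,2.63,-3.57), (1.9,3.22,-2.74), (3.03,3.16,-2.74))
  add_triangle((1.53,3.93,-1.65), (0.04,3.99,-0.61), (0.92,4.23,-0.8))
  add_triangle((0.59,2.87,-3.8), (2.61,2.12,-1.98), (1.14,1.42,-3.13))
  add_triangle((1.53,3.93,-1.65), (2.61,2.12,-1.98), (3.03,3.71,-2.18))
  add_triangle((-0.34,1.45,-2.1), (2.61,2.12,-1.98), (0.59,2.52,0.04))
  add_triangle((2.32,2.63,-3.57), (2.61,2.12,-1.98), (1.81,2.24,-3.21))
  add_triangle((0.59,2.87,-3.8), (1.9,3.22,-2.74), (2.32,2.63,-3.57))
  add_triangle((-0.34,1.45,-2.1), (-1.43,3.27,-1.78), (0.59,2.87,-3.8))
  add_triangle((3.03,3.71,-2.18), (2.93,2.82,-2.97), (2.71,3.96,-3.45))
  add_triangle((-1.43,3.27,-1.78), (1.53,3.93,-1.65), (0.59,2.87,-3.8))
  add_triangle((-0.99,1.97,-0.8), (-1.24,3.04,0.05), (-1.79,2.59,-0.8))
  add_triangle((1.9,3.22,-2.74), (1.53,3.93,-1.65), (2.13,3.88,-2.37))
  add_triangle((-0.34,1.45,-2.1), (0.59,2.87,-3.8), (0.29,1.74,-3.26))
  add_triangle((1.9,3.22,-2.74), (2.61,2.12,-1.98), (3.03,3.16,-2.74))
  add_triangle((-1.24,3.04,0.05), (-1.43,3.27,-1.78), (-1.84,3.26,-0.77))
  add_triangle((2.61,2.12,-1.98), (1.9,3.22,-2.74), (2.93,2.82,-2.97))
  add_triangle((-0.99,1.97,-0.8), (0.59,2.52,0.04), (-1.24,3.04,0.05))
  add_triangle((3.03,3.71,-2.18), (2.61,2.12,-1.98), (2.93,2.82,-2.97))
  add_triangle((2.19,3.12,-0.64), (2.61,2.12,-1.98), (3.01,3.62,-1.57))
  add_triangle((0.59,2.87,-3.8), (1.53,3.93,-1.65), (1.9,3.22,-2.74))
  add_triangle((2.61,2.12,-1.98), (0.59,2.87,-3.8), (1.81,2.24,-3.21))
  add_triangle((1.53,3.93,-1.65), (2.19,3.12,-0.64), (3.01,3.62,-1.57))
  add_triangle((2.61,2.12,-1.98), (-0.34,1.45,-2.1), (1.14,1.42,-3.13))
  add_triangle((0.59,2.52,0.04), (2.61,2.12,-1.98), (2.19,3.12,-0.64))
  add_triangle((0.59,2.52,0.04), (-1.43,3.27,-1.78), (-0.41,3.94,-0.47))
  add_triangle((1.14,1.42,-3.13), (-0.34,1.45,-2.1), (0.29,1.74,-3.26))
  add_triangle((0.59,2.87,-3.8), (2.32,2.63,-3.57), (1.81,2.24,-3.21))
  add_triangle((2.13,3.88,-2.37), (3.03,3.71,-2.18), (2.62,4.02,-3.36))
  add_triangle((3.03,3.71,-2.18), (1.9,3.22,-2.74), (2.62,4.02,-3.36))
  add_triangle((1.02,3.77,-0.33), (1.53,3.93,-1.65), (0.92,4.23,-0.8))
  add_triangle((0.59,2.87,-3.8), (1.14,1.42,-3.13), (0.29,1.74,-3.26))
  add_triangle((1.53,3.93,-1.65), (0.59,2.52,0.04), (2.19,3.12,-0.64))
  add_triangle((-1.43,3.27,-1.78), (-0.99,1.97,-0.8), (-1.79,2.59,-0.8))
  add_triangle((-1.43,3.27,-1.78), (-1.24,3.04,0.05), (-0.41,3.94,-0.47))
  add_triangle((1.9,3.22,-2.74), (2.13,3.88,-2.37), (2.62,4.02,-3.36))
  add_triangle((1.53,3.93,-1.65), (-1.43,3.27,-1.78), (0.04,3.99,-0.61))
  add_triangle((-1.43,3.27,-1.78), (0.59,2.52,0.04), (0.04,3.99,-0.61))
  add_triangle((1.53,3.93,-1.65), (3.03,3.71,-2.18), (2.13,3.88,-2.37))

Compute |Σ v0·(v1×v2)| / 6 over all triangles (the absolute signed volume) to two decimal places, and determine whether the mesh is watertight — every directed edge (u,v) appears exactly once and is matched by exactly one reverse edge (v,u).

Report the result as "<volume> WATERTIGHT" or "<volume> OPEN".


16.06 OPEN

Per-triangle v0·(v1×v2)/6:
  t1: +1.0841
  t2: +0.0481
  t3: +0.2439
  t4: -1.0568
  t5: +0.4375
  t6: +0.4071
  t7: +0.2222
  t8: +0.0011
  t9: +0.1852
  t10: +0.2320
  t11: +0.8121
  t12: +0.4603
  t13: +1.6353
  t14: -0.4045
  t15: -2.4593
  t16: -0.0104
  t17: +1.3486
  t18: +0.9593
  t19: +0.8609
  t20: +4.4539
  t21: -0.2298
  t22: +0.2495
  t23: +0.2860
  t24: -0.0729
  t25: +0.4340
  t26: -0.2964
  t27: -0.6825
  t28: +0.4286
  t29: +0.1059
  t30: +1.5782
  t31: -0.7877
  t32: +0.7344
  t33: -1.1942
  t34: -0.6223
  t35: +0.5341
  t36: -0.0823
  t37: +0.1511
  t38: +0.6040
  t39: -0.1026
  t40: +0.3102
  t41: +0.4284
  t42: +0.8731
  t43: -0.0549
  t44: +1.1383
  t45: +0.1292
  t46: +2.2895
  t47: -0.0671
  t48: +0.5171
Σ = +16.0596 → |volume| = 16.06

Directed edges: 144 total; 6 unmatched, e.g. (-1.79,2.59,-0.8)→(-1.84,3.26,-0.77) → open.


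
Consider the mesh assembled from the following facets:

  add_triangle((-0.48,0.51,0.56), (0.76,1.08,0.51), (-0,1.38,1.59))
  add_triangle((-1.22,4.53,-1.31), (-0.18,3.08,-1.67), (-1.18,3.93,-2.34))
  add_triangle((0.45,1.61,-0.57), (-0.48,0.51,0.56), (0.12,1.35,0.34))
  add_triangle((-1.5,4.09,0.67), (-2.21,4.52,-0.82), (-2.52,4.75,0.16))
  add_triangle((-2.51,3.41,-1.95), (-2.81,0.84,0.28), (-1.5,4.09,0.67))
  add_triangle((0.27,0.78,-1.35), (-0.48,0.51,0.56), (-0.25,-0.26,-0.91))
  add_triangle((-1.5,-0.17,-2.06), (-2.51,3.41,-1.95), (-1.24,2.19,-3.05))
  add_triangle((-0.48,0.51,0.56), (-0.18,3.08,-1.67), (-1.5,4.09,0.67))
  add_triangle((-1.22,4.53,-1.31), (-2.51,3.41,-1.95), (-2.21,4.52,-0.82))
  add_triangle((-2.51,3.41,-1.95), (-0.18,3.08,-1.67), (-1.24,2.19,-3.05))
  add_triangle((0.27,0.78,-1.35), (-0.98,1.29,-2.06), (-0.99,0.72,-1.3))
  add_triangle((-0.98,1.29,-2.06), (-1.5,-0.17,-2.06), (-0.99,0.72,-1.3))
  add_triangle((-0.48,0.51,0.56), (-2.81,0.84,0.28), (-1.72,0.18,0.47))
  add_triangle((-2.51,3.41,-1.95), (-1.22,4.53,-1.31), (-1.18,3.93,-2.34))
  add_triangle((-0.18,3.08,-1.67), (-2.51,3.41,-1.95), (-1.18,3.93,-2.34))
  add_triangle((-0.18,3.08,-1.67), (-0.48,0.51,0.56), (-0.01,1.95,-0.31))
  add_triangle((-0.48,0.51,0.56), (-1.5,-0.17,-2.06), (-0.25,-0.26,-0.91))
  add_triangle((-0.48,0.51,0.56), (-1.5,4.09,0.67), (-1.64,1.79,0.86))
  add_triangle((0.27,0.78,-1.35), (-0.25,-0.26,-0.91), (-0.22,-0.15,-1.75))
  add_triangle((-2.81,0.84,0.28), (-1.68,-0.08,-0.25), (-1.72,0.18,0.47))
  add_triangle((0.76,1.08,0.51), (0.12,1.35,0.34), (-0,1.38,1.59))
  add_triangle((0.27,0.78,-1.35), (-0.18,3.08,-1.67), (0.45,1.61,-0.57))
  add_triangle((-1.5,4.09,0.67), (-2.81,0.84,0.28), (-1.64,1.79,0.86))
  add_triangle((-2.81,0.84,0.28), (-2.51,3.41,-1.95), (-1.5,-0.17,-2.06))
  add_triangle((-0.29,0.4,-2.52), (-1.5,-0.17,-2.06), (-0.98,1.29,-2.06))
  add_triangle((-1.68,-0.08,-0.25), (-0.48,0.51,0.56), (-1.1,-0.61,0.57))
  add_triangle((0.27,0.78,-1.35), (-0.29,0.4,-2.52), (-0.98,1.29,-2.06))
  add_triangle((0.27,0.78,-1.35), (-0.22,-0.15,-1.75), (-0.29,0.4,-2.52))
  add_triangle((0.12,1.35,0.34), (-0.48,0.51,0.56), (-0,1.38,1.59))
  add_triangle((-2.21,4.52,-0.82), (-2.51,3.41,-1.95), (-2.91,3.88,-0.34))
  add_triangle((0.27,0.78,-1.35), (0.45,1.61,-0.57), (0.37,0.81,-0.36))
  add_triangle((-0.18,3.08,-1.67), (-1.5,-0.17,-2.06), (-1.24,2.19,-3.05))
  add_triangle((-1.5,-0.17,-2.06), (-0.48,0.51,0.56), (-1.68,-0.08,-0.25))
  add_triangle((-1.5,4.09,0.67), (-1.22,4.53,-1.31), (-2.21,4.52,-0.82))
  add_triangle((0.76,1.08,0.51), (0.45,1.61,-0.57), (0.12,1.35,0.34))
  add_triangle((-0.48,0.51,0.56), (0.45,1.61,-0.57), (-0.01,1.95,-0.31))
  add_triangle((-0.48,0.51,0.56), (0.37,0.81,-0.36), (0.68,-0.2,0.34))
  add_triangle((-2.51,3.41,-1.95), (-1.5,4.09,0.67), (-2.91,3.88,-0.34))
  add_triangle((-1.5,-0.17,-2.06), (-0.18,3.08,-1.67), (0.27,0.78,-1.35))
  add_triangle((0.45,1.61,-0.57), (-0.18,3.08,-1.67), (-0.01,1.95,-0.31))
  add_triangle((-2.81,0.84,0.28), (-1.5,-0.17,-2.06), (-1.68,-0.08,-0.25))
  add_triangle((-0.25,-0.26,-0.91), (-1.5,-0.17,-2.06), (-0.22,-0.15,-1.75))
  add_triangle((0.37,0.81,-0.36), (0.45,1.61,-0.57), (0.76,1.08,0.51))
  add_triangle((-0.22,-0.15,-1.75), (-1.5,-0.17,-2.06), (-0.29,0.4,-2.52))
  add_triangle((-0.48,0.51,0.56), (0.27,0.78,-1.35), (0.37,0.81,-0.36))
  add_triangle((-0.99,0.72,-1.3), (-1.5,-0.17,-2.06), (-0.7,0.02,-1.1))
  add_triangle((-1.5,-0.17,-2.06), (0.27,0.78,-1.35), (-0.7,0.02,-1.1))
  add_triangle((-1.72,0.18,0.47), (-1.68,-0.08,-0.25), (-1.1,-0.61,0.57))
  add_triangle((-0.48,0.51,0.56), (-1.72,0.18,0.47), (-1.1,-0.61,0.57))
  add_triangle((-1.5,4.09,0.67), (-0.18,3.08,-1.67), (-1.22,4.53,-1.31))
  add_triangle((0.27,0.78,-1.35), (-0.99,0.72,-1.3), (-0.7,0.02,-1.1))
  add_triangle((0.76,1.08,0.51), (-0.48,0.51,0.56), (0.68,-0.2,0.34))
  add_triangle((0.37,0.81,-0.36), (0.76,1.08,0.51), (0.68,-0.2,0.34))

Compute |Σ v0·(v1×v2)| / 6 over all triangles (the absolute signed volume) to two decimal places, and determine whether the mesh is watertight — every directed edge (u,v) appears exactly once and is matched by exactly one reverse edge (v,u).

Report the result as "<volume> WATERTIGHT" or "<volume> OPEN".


22.09 OPEN

Per-triangle v0·(v1×v2)/6:
  t1: -0.0859
  t2: +0.6617
  t3: +0.0855
  t4: +0.5948
  t5: +4.4006
  t6: -0.1461
  t7: +2.1164
  t8: -0.1258
  t9: +1.3078
  t10: +2.1516
  t11: -0.0378
  t12: +0.1695
  t13: +0.1314
  t14: +1.3578
  t15: -0.1987
  t16: +0.2173
  t17: -0.0093
  t18: +0.2062
  t19: -0.0121
  t20: +0.1467
  t21: +0.1922
  t22: +0.3080
  t23: +0.8712
  t24: +3.3893
  t25: +0.6659
  t26: -0.2081
  t27: +0.3486
  t28: +0.0720
  t29: +0.1349
  t30: +1.2469
  t31: +0.0404
  t32: -0.2151
  t33: -0.2566
  t34: +1.2421
  t35: +0.1622
  t36: +0.0468
  t37: -0.1061
  t38: -1.7053
  t39: +1.0672
  t40: +0.1926
  t41: +0.4816
  t42: +0.0661
  t43: +0.0434
  t44: +0.2230
  t45: -0.1057
  t46: -0.0303
  t47: -0.0168
  t48: +0.1671
  t49: +0.1247
  t50: +0.6741
  t51: -0.1667
  t52: +0.1128
  t53: +0.0941
Σ = +22.0878 → |volume| = 22.09

Directed edges: 159 total; 7 unmatched, e.g. (-2.21,4.52,-0.82)→(-2.52,4.75,0.16) → open.


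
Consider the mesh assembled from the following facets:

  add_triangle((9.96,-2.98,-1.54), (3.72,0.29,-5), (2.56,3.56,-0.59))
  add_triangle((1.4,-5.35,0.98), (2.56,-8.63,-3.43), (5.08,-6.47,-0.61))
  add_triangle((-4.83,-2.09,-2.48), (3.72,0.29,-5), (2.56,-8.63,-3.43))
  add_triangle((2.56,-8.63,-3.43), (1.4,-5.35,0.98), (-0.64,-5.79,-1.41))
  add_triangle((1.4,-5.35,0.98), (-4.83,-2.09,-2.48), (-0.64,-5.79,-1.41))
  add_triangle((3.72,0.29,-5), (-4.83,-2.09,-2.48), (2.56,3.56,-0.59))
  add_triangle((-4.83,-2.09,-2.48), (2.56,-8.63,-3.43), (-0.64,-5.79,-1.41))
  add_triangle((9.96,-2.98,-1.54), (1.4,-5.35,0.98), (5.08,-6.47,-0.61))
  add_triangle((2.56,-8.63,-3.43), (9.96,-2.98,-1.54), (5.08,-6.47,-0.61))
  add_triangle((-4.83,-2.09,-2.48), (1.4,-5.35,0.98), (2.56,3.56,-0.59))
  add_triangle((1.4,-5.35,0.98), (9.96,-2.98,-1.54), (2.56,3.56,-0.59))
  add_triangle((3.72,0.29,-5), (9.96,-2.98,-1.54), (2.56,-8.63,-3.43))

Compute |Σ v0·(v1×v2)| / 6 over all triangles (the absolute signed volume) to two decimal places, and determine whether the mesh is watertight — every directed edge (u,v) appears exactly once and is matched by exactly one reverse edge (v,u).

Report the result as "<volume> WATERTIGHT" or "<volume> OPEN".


Per-triangle v0·(v1×v2)/6:
  t1: +31.3227
  t2: +14.6498
  t3: +49.1269
  t4: +10.2937
  t5: +6.3437
  t6: +15.6641
  t7: +12.5791
  t8: +8.3952
  t9: +27.2228
  t10: -8.6152
  t11: +7.0024
  t12: +64.8297
Σ = +238.8149 → |volume| = 238.81

Directed edges: 36 total, each appears once with its reverse present → watertight.

238.81 WATERTIGHT


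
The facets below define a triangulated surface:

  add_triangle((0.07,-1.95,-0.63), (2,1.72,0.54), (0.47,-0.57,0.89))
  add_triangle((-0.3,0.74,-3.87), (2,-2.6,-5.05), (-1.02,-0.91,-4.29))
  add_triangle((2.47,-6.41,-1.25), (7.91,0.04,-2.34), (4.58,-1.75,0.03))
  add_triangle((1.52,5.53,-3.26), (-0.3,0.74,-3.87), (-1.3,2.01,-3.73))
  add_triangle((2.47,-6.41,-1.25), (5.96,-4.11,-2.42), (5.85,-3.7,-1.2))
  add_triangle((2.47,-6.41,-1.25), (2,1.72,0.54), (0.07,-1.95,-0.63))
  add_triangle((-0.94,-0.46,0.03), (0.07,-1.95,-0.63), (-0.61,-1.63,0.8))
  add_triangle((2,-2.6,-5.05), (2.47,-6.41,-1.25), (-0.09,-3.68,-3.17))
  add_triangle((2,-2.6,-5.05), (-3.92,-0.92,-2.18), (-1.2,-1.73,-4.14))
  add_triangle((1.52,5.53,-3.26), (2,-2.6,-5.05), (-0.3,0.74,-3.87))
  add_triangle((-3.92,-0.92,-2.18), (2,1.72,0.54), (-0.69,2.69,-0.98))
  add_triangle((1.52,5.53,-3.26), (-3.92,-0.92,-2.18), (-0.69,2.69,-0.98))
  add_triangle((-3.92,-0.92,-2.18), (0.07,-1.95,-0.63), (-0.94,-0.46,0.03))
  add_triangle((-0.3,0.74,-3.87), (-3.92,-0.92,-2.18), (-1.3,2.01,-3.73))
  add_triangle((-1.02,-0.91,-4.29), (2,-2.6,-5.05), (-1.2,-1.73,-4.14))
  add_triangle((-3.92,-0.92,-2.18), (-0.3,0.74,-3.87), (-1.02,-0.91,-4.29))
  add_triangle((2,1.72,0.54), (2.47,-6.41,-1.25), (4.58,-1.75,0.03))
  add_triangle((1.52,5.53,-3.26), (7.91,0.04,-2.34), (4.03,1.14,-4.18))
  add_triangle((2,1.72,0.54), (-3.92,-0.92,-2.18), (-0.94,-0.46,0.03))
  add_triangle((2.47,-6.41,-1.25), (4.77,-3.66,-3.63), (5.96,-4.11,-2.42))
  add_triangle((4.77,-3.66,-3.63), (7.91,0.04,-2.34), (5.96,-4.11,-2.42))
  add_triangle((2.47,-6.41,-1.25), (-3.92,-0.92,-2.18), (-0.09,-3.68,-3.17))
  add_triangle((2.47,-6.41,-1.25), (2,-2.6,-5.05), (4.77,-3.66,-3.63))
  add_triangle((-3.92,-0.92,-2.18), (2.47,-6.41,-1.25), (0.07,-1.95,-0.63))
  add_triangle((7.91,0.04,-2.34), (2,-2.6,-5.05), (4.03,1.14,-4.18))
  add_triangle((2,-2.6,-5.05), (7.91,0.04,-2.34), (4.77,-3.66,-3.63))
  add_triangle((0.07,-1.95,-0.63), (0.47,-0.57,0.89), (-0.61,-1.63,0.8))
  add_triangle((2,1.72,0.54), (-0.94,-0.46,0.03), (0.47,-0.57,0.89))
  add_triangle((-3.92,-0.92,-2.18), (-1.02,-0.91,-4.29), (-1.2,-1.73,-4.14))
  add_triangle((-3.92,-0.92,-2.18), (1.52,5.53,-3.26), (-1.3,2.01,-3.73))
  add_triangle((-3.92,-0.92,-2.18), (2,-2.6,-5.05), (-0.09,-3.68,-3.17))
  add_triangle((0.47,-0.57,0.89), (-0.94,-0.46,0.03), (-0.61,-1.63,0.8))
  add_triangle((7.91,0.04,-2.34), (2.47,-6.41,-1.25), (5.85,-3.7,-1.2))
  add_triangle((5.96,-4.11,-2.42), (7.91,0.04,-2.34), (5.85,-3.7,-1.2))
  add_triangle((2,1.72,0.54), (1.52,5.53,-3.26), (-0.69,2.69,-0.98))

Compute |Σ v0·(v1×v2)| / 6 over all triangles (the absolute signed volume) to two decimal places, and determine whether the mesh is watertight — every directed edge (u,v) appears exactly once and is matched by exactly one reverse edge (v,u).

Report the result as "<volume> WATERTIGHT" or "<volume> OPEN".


170.17 OPEN

Per-triangle v0·(v1×v2)/6:
  t1: +0.7220
  t2: +4.2500
  t3: +12.9398
  t4: +4.6819
  t5: +5.4131
  t6: -0.5615
  t7: +0.3736
  t8: +9.9342
  t9: +1.1327
  t10: +11.6454
  t11: -0.5790
  t12: +5.6339
  t13: +0.8148
  t14: +4.0090
  t15: +2.1851
  t16: +3.5936
  t17: -0.2025
  t18: +17.6039
  t19: +0.3621
  t20: +7.8252
  t21: +8.9206
  t22: +7.9759
  t23: +13.1962
  t24: +0.3159
  t25: +16.8617
  t26: +14.0185
  t27: +0.4272
  t28: +0.1808
  t29: +2.0012
  t30: +3.9540
  t31: +8.4741
  t32: +0.0910
  t33: -7.0459
  t34: +6.1257
  t35: +2.8999
Σ = +170.1741 → |volume| = 170.17

Directed edges: 105 total; 7 unmatched, e.g. (7.91,0.04,-2.34)→(4.58,-1.75,0.03) → open.


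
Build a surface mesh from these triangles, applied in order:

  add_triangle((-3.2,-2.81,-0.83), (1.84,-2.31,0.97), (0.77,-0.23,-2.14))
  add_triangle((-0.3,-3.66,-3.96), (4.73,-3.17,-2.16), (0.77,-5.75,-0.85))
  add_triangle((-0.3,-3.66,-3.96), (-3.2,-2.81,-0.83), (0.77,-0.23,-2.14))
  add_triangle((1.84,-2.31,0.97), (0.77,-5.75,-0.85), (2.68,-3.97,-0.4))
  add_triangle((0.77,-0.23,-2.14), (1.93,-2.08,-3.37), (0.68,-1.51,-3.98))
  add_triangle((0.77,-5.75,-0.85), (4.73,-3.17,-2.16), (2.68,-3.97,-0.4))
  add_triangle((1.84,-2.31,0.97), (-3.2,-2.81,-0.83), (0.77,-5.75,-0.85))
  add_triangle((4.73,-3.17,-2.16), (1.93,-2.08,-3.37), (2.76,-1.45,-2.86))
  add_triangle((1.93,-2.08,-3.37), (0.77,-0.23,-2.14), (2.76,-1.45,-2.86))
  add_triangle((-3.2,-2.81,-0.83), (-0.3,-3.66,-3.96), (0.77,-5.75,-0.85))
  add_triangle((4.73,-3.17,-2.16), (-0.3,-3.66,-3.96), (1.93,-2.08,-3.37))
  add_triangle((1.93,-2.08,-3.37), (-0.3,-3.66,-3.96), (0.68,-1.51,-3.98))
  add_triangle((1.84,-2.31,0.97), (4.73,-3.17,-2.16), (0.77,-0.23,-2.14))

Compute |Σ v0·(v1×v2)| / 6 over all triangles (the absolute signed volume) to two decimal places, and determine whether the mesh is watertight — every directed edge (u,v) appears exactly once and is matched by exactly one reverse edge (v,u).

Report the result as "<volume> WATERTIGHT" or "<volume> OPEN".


44.25 OPEN

Per-triangle v0·(v1×v2)/6:
  t1: -5.1369
  t2: +15.3877
  t3: +2.3622
  t4: +2.4260
  t5: +0.7377
  t6: +4.2534
  t7: +3.8866
  t8: +1.7761
  t9: +0.7681
  t10: +11.4038
  t11: +5.0346
  t12: +2.4573
  t13: -1.1100
Σ = +44.2467 → |volume| = 44.25

Directed edges: 39 total; 9 unmatched, e.g. (0.77,-0.23,-2.14)→(-0.3,-3.66,-3.96) → open.


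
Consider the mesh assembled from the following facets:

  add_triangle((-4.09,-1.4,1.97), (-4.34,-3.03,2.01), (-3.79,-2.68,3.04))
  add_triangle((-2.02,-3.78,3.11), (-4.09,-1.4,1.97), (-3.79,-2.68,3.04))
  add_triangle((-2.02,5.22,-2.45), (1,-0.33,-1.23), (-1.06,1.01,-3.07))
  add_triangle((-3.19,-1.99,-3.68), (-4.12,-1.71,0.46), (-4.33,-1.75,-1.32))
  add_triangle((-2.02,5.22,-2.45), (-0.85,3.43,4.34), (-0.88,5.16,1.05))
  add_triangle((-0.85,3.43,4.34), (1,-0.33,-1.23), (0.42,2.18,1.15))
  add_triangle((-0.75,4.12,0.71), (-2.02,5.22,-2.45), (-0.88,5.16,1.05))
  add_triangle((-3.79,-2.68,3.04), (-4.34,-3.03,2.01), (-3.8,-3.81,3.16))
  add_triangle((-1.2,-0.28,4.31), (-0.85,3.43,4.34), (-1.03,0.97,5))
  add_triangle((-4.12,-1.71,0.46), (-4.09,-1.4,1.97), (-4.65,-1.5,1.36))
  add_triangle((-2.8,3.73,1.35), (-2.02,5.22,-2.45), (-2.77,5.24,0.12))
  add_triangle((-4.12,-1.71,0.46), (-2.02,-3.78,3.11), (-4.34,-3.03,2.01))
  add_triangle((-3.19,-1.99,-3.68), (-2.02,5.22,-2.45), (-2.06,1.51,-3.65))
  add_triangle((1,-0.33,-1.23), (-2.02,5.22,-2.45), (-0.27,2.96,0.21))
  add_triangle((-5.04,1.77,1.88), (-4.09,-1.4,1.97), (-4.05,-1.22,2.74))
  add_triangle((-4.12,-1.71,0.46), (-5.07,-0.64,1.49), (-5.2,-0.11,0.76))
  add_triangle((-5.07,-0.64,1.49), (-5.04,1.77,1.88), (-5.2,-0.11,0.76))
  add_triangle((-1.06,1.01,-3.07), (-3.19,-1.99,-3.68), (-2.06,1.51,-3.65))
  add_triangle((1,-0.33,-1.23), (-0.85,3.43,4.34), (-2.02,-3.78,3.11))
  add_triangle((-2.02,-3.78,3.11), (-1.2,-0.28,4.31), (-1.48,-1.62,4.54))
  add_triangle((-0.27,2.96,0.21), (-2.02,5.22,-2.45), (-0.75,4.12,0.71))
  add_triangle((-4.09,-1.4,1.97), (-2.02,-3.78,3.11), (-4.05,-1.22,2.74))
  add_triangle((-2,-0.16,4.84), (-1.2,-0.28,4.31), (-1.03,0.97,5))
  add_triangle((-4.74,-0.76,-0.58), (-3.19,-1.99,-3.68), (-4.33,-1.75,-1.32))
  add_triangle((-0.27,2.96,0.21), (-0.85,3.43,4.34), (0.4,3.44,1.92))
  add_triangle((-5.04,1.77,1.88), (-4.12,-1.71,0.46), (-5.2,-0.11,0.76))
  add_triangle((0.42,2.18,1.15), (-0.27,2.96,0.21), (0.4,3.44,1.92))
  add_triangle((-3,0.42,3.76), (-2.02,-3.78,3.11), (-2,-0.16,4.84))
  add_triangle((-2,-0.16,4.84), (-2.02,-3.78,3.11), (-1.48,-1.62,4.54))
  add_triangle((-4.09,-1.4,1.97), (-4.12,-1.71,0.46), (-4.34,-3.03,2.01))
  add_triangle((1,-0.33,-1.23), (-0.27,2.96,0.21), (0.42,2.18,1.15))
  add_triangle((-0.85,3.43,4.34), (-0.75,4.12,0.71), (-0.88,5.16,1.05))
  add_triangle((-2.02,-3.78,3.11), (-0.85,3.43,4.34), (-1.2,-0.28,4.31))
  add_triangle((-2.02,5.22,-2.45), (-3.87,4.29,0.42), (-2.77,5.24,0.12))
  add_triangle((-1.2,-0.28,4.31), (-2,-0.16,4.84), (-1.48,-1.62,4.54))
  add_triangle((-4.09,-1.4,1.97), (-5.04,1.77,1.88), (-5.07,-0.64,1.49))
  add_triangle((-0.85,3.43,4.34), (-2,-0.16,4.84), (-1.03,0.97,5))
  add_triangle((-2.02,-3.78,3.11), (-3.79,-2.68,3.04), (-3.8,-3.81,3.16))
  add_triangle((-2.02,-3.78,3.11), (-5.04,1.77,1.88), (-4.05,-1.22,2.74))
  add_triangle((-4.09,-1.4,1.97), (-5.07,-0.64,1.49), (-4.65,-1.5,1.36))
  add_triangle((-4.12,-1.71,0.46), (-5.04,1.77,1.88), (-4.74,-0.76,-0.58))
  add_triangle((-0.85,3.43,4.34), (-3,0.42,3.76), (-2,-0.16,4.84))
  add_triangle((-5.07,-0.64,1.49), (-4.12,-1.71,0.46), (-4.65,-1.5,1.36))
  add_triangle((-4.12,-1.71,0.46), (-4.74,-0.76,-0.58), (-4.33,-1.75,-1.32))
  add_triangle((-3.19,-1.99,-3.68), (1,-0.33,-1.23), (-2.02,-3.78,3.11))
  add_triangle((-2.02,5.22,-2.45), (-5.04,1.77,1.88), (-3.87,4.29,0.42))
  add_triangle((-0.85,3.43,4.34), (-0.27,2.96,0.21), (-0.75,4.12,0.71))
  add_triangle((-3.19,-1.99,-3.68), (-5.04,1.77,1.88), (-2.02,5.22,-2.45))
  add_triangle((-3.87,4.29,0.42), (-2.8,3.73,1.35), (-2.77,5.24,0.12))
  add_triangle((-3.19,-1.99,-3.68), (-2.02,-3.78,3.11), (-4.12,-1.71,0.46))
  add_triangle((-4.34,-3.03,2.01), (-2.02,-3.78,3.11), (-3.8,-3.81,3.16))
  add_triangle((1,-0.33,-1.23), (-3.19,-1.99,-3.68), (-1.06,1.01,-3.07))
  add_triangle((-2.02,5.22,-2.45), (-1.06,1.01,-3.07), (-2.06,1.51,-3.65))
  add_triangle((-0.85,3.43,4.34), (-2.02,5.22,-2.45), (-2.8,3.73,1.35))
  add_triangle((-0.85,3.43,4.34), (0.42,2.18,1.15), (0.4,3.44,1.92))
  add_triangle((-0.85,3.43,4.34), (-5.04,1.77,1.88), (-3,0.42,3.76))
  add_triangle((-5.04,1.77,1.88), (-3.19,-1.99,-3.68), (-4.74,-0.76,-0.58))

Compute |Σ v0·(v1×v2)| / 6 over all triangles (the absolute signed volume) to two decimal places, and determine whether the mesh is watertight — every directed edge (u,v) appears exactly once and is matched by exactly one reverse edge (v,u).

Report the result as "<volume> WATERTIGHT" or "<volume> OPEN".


133.12 OPEN

Per-triangle v0·(v1×v2)/6:
  t1: +1.3544
  t2: -0.5427
  t3: +2.7763
  t4: +0.9555
  t5: +4.3392
  t6: +0.3983
  t7: -0.0183
  t8: +1.0408
  t9: -0.6322
  t10: +0.2750
  t11: -1.0420
  t12: +0.6476
  t13: +4.2099
  t14: +2.2685
  t15: +1.9425
  t16: +1.1191
  t17: +1.7461
  t18: +1.6134
  t19: +2.7698
  t20: -0.5435
  t21: +0.8388
  t22: +1.9040
  t23: +0.6470
  t24: +1.8207
  t25: +1.8867
  t26: -1.3769
  t27: +0.1612
  t28: +4.6127
  t29: +2.0461
  t30: +1.5885
  t31: +0.8446
  t32: -0.1776
  t33: -2.1563
  t34: +3.3877
  t35: +0.6450
  t36: +1.8594
  t37: +2.1228
  t38: +0.8904
  t39: +0.5946
  t40: +0.5974
  t41: +4.0335
  t42: +4.5833
  t43: +0.5726
  t44: +1.4592
  t45: +5.9523
  t46: +4.0086
  t47: +0.6456
  t48: +26.8212
  t49: +1.5367
  t50: +9.4718
  t51: +0.5801
  t52: +3.0547
  t53: +1.6205
  t54: +8.3098
  t55: +0.1838
  t56: +9.0879
  t57: +3.7838
Σ = +133.1194 → |volume| = 133.12

Directed edges: 171 total; 7 unmatched, e.g. (-3,0.42,3.76)→(-2.02,-3.78,3.11) → open.


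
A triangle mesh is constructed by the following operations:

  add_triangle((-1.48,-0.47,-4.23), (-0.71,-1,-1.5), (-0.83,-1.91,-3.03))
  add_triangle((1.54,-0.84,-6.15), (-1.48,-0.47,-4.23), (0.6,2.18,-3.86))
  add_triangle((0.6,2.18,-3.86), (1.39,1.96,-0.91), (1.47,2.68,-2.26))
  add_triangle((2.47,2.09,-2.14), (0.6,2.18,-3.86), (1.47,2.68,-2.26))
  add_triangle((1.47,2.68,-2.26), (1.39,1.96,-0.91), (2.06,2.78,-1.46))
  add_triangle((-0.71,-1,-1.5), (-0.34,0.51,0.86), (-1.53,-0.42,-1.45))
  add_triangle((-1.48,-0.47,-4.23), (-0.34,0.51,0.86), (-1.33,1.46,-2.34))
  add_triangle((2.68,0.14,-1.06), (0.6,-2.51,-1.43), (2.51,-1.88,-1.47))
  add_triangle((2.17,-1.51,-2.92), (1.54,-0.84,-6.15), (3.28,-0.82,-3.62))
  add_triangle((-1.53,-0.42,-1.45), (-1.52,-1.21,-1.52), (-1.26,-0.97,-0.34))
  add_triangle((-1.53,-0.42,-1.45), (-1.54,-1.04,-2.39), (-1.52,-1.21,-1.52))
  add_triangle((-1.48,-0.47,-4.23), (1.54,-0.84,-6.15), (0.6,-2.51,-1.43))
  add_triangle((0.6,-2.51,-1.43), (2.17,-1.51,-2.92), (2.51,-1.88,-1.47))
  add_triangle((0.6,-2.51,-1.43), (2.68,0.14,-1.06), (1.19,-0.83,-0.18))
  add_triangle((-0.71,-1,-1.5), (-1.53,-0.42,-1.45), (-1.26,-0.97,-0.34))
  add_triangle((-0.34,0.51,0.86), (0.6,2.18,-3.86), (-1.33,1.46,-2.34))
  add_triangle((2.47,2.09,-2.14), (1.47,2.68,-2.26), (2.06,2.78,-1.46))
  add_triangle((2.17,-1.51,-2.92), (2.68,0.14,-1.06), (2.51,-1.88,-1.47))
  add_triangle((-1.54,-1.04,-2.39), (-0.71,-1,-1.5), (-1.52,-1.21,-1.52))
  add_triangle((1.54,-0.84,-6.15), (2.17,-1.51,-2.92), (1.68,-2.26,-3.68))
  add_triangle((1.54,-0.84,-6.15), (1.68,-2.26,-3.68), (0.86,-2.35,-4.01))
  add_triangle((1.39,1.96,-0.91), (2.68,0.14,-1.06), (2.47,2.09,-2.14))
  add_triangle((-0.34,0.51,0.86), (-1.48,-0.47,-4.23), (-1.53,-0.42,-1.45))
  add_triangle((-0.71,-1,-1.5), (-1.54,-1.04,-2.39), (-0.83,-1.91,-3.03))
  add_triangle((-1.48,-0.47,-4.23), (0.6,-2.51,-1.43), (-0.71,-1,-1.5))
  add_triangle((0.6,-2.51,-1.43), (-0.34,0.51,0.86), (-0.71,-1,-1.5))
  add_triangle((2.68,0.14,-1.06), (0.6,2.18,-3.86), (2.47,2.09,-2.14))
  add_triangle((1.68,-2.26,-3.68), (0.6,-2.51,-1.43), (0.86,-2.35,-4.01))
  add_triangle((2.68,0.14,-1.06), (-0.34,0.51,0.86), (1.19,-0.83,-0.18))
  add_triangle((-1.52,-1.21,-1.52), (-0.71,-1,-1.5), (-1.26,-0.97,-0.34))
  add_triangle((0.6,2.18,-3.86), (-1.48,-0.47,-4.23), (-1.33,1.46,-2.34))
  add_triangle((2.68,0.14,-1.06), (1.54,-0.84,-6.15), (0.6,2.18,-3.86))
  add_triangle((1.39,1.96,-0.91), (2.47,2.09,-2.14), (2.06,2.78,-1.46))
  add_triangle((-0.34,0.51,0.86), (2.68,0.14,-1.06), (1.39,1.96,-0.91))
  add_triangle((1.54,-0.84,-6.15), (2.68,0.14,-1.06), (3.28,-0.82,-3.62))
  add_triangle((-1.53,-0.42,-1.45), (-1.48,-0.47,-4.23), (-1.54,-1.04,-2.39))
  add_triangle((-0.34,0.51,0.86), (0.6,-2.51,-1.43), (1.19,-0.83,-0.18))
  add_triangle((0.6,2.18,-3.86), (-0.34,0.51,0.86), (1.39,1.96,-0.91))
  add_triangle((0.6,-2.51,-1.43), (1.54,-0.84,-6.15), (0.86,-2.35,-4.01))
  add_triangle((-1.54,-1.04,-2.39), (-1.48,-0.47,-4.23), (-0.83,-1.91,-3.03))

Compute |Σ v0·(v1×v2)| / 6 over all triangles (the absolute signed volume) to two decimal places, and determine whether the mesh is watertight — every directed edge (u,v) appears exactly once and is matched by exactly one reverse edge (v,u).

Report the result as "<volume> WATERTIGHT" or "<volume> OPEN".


45.45 OPEN

Per-triangle v0·(v1×v2)/6:
  t1: -0.3406
  t2: +7.0056
  t3: -0.0867
  t4: +1.2957
  t5: +0.0532
  t6: +0.1155
  t7: +0.6278
  t8: -0.5297
  t9: +2.2232
  t10: +0.1853
  t11: +0.1756
  t12: +5.9977
  t13: +1.4736
  t14: +0.8052
  t15: -0.3070
  t16: +1.0666
  t17: +0.6131
  t18: +1.5060
  t19: +0.1308
  t20: +1.7278
  t21: +1.6608
  t22: +0.6650
  t23: +0.4158
  t24: +0.0948
  t25: +0.9534
  t26: +0.3110
  t27: +2.0569
  t28: +0.9751
  t29: +0.3576
  t30: +0.0947
  t31: +3.3056
  t32: +6.8072
  t33: +0.0208
  t34: +0.6966
  t35: +1.4986
  t36: +0.4299
  t37: +0.2629
  t38: +0.9917
  t39: -0.7889
  t40: +0.9063
Σ = +45.4545 → |volume| = 45.45

Directed edges: 120 total; 6 unmatched, e.g. (3.28,-0.82,-3.62)→(2.17,-1.51,-2.92) → open.


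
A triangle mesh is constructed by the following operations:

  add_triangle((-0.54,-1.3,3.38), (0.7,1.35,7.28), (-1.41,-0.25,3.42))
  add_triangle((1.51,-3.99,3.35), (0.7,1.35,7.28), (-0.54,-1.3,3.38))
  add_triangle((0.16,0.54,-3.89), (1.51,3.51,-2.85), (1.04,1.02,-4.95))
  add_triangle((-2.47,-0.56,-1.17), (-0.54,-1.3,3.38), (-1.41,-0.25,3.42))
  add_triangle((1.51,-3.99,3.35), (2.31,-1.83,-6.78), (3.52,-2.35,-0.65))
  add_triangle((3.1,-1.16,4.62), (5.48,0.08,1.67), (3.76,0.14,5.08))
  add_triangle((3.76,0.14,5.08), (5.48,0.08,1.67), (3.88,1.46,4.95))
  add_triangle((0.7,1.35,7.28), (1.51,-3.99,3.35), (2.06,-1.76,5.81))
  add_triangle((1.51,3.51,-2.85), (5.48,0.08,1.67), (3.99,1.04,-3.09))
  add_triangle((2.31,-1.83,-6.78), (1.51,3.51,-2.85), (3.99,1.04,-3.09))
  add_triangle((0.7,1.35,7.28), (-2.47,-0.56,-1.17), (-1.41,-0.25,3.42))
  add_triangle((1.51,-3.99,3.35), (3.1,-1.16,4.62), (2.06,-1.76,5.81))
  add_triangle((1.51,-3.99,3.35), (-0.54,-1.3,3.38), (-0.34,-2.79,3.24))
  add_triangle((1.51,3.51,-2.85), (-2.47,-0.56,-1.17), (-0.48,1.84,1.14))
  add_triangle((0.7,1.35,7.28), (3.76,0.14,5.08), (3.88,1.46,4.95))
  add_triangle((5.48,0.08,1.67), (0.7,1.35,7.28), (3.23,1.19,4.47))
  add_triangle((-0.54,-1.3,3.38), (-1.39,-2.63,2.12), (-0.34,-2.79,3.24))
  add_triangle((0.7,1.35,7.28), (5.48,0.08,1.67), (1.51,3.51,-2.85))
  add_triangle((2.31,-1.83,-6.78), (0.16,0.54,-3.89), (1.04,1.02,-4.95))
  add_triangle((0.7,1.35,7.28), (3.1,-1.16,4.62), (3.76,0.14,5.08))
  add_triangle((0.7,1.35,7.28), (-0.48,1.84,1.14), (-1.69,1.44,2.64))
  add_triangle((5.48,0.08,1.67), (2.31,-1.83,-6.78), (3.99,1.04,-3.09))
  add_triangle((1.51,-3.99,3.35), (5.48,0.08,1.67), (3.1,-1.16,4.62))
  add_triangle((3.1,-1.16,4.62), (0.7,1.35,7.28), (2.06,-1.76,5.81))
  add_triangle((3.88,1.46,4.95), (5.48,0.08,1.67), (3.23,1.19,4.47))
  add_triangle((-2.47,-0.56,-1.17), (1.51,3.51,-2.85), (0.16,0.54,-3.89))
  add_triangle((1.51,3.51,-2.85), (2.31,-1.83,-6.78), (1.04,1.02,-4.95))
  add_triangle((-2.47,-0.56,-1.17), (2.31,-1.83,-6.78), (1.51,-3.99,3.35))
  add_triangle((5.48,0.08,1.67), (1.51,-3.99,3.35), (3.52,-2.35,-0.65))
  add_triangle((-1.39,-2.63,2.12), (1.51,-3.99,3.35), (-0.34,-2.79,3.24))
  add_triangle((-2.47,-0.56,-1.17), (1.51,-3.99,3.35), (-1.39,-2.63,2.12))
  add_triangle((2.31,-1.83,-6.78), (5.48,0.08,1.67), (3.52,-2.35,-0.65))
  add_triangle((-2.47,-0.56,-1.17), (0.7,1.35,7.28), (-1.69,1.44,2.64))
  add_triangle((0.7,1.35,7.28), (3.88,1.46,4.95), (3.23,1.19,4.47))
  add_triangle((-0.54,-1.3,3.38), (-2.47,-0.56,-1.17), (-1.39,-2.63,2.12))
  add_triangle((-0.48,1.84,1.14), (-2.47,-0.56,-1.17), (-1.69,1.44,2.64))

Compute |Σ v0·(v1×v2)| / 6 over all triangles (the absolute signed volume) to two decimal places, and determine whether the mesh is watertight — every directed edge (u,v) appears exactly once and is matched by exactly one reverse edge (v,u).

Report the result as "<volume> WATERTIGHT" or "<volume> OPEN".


208.18 OPEN

Per-triangle v0·(v1×v2)/6:
  t1: +3.1371
  t2: +7.6167
  t3: +1.3883
  t4: +2.0860
  t5: +11.7273
  t6: +4.6164
  t7: +4.7497
  t8: +4.3104
  t9: +10.7491
  t10: +13.0617
  t11: +1.8055
  t12: +4.2865
  t13: +1.5084
  t14: +4.6434
  t15: +5.4643
  t16: -3.1109
  t17: +1.0959
  t18: +26.5626
  t19: +1.9410
  t20: +5.4209
  t21: +3.1612
  t22: +14.0402
  t23: +10.2864
  t24: +5.4693
  t25: -0.5351
  t26: +4.4321
  t27: +4.5612
  t28: +16.5965
  t29: +12.6507
  t30: +1.5055
  t31: +2.4445
  t32: +13.4819
  t33: +3.5277
  t34: -0.3504
  t35: +2.1178
  t36: +1.7340
Σ = +208.1838 → |volume| = 208.18

Directed edges: 108 total; 6 unmatched, e.g. (-0.48,1.84,1.14)→(1.51,3.51,-2.85) → open.


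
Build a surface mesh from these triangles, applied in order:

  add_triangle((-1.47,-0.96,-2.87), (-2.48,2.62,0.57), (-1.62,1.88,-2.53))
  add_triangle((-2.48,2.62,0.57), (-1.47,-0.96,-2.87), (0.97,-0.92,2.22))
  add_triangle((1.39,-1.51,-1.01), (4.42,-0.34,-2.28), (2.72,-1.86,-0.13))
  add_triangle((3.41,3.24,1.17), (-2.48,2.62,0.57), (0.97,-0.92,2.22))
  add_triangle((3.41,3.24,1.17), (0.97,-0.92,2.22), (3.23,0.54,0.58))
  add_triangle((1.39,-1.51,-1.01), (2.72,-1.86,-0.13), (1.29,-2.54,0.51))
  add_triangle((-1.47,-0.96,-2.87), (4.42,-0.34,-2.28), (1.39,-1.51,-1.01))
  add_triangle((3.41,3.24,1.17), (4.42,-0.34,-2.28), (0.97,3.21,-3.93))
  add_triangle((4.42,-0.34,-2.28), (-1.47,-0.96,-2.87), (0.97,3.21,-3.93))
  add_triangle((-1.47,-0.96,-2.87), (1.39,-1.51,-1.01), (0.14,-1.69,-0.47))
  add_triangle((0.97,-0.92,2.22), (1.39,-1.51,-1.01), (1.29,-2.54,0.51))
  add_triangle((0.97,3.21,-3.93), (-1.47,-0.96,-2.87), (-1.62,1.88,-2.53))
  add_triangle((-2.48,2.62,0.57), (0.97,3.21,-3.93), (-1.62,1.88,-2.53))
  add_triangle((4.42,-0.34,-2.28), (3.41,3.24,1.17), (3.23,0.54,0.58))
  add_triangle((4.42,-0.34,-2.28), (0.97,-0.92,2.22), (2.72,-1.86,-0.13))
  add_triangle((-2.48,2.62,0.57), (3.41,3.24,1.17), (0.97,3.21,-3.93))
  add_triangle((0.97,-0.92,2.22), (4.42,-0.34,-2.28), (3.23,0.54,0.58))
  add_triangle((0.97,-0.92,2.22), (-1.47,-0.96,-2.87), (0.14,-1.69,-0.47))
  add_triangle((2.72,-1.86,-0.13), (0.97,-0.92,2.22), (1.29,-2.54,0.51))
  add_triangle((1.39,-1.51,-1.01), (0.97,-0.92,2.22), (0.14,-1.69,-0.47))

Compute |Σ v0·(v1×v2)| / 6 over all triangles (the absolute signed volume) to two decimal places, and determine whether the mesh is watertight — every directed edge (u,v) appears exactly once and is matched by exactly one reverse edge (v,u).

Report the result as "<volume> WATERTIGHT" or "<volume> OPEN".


Per-triangle v0·(v1×v2)/6:
  t1: +3.2381
  t2: +2.3986
  t3: +1.6721
  t4: +6.8246
  t5: +3.2653
  t6: +0.8541
  t7: +3.5186
  t8: +15.9358
  t9: +11.4904
  t10: +1.1849
  t11: -0.8164
  t12: +4.5915
  t13: +4.8219
  t14: +4.0939
  t15: +2.5153
  t16: +13.9042
  t17: +2.9789
  t18: +0.4253
  t19: +1.6368
  t20: +1.0307
Σ = +85.5647 → |volume| = 85.56

Directed edges: 60 total, each appears once with its reverse present → watertight.

85.56 WATERTIGHT
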